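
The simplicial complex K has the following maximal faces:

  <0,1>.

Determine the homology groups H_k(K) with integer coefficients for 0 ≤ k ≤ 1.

H_0 ≅ Z,  H_1 = 0.

Order the vertices as 0 < 1. Listing each simplex with vertices in this order, K has dimension 1 with simplices:

  0-simplices (2): [0], [1]
  1-simplices (1): [0,1]

Hence C_0 ≅ Z^2, C_1 ≅ Z^1.

Boundary ∂_1: C_1 → C_0 is given by ∂[p,q] = [q] − [p]. For instance
  ∂[0,1] = [1] − [0].
The 2×1 boundary matrix has rank 1 and Smith normal form diag(1).

Reading off H_k = ker ∂_k / im ∂_{k+1}:

  H_0: rank C_0 − rank ∂_1 = 2 − 1 = 1, and the invariant factors of ∂_1 are all 1, so H_0 = Z.
  H_1: rank ker ∂_1 − rank ∂_2 = (1 − 1) − 0 = 0, and there is no ∂_2, so H_1 = 0.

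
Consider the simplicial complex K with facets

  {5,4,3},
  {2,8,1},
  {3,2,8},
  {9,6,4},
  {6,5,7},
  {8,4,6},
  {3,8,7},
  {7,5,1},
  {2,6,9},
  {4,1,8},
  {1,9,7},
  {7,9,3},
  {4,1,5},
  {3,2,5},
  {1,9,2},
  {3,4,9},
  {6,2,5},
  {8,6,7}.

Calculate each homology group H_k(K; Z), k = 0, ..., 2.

Take the total order 1 < 2 < 3 < 4 < 5 < 6 < 7 < 8 < 9 on the vertex set. Then K (dimension 2) consists of the simplices:

  0-simplices (9): [1], [2], [3], [4], [5], [6], [7], [8], [9]
  1-simplices (27): (27 of them)
  2-simplices (18): [1,2,8], [1,2,9], [1,4,5], [1,4,8], [1,5,7], [1,7,9], [2,3,5], [2,3,8], [2,5,6], [2,6,9], [3,4,5], [3,4,9], [3,7,8], [3,7,9], [4,6,8], [4,6,9], [5,6,7], [6,7,8]

giving chain groups C_0 ≅ Z^9, C_1 ≅ Z^27, C_2 ≅ Z^18.

The boundary map ∂_1: C_1 → C_0 maps an edge to its endpoints' difference, ∂[p,q] = q − p. For instance
  ∂[3,4] = [4] − [3].
The resulting 9×27 matrix has rank 8, and its Smith normal form has invariant factors (1,1,1,1,1,1,1,1).

∂_2: C_2 → C_1 sends each 2-simplex [p,q,r] to [q,r] − [p,r] + [p,q]. For instance
  ∂[3,7,8] = [7,8] − [3,8] + [3,7],
  ∂[6,7,8] = [7,8] − [6,8] + [6,7].
The 27×18 boundary matrix has rank 17 and Smith normal form diag(1,1,1,1,1,1,1,1,1,1,1,1,1,1,1,1,1).

From H_k ≅ ker(∂_k) / im(∂_{k+1}) we obtain:

  H_0: rank C_0 − rank ∂_1 = 9 − 8 = 1, and the invariant factors of ∂_1 are all 1, so H_0 ≅ Z.
  H_1: rank ker ∂_1 − rank ∂_2 = (27 − 8) − 17 = 2, and the invariant factors of ∂_2 are all 1, so H_1 ≅ Z^2.
  H_2: rank ker ∂_2 − rank ∂_3 = (18 − 17) − 0 = 1, and there is no ∂_3, so H_2 ≅ Z.

As a check, the Euler characteristic is 9 − 27 + 18 = 0, which agrees with 1 − 2 + 1 = 0.

H_0 ≅ Z,  H_1 ≅ Z^2,  H_2 ≅ Z.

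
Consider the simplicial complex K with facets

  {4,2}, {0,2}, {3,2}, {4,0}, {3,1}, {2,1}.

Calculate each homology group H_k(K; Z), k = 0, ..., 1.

K has 5 vertices, 6 edges.
rank ∂_0 = 0, rank ∂_1 = 4 ⇒ b_0 = 5 − 0 − 4 = 1; all invariant factors of ∂_1 are 1 so no torsion. So H_0 = Z.
rank ∂_1 = 4, rank ∂_2 = 0 ⇒ b_1 = 6 − 4 − 0 = 2. So H_1 = Z^2.

H_0 = Z,  H_1 = Z^2.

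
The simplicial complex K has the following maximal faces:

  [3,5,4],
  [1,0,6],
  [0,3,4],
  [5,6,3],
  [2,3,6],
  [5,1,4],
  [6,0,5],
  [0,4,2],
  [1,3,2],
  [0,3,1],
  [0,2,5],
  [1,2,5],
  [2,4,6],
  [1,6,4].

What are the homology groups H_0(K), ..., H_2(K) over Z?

Take the total order 0 < 1 < 2 < 3 < 4 < 5 < 6 on the vertex set. Then K (dimension 2) consists of the simplices:

  0-simplices (7): [0], [1], [2], [3], [4], [5], [6]
  1-simplices (21): [0,1], [0,2], [0,3], [0,4], [0,5], [0,6], [1,2], [1,3], [1,4], [1,5], [1,6], [2,3], [2,4], [2,5], [2,6], [3,4], [3,5], [3,6], [4,5], [4,6], [5,6]
  2-simplices (14): [0,1,3], [0,1,6], [0,2,4], [0,2,5], [0,3,4], [0,5,6], [1,2,3], [1,2,5], [1,4,5], [1,4,6], [2,3,6], [2,4,6], [3,4,5], [3,5,6]

giving chain groups C_0 ≅ Z^7, C_1 ≅ Z^21, C_2 ≅ Z^14.

The boundary map ∂_1: C_1 → C_0 is given by ∂[p,q] = [q] − [p].
This gives a 7×21 integer matrix of rank 6; reducing to Smith normal form yields diagonal entries (1,1,1,1,1,1).

Boundary ∂_2: C_2 → C_1 sends each 2-simplex [p,q,r] to [q,r] − [p,r] + [p,q]. For instance
  ∂[0,2,5] = [2,5] − [0,5] + [0,2],
  ∂[0,2,4] = [2,4] − [0,4] + [0,2].
The 21×14 boundary matrix has rank 13 and Smith normal form diag(1,1,1,1,1,1,1,1,1,1,1,1,1).

Now H_k = ker ∂_k / im ∂_{k+1}, so:

  H_0: rank C_0 − rank ∂_1 = 7 − 6 = 1, and the invariant factors of ∂_1 are all 1, so H_0 = Z.
  H_1: rank ker ∂_1 − rank ∂_2 = (21 − 6) − 13 = 2, and the invariant factors of ∂_2 are all 1, so H_1 = Z^2.
  H_2: rank ker ∂_2 − rank ∂_3 = (14 − 13) − 0 = 1, and there is no ∂_3, so H_2 = Z.

As a check, the Euler characteristic is 7 − 21 + 14 = 0, which agrees with 1 − 2 + 1 = 0.
(K is a triangulation of the torus T^2.)

H_0 ≅ Z,  H_1 ≅ Z^2,  H_2 ≅ Z.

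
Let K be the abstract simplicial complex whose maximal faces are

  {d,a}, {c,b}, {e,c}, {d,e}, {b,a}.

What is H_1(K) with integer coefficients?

Order the vertices as a < b < c < d < e. Listing each simplex with vertices in this order, K has dimension 1 with simplices:

  0-simplices (5): a, b, c, d, e
  1-simplices (5): ab, ad, bc, ce, de

so the chain groups are C_0 ≅ Z^5, C_1 ≅ Z^5.

∂_1: C_1 → C_0 maps an edge to its endpoints' difference, ∂[p,q] = q − p. For instance
  ∂ad = d − a.
As a 5×5 matrix over Z this has rank 4, with invariant factors (1,1,1,1).

Now H_k = ker ∂_k / im ∂_{k+1}, so:

  H_1: rank ker ∂_1 − rank ∂_2 = (5 − 4) − 0 = 1, and there is no ∂_2, so H_1 = Z.

H_1 ≅ Z.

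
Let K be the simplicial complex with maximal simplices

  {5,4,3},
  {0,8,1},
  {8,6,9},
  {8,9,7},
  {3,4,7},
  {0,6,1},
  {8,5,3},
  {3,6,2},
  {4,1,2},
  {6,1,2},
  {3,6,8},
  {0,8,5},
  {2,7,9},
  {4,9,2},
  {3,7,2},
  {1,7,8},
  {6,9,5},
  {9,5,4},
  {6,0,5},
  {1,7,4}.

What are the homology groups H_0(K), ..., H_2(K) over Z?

H_0 = Z,  H_1 = Z ⊕ Z_2,  H_2 = 0.

K has 10 vertices, 30 edges, 20 triangles.
rank ∂_0 = 0, rank ∂_1 = 9 ⇒ b_0 = 10 − 0 − 9 = 1; all invariant factors of ∂_1 are 1 so no torsion. So H_0 = Z.
rank ∂_1 = 9, rank ∂_2 = 20 ⇒ b_1 = 30 − 9 − 20 = 1; ∂_2 has invariant factor(s) [2] giving torsion. So H_1 = Z ⊕ Z_2.
rank ∂_2 = 20, rank ∂_3 = 0 ⇒ b_2 = 20 − 20 − 0 = 0. So H_2 = 0.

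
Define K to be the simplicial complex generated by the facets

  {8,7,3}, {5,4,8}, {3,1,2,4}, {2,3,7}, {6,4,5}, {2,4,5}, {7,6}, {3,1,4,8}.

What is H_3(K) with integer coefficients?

H_3 = 0.

Fix the vertex order 1 < 2 < 3 < 4 < 5 < 6 < 7 < 8 and write every simplex with vertices in increasing order. Then dim K = 3 and the simplices of K are:

  0-simplices (8): [1], [2], [3], [4], [5], [6], [7], [8]
  1-simplices (18): [1,2], [1,3], [1,4], [1,8], [2,3], [2,4], [2,5], [2,7], [3,4], [3,7], [3,8], [4,5], [4,6], [4,8], [5,6], [5,8], [6,7], [7,8]
  2-simplices (12): [1,2,3], [1,2,4], [1,3,4], [1,3,8], [1,4,8], [2,3,4], [2,3,7], [2,4,5], [3,4,8], [3,7,8], [4,5,6], [4,5,8]
  3-simplices (2): [1,2,3,4], [1,3,4,8]

so the chain groups are C_0 ≅ Z^8, C_1 ≅ Z^18, C_2 ≅ Z^12, C_3 ≅ Z^2.

The boundary map ∂_1: C_1 → C_0 sends each edge [p,q] (with p < q) to q − p.
The resulting 8×18 matrix has rank 7, and its Smith normal form has invariant factors (1,1,1,1,1,1,1).

∂_2: C_2 → C_1 sends each 2-simplex [p,q,r] to [q,r] − [p,r] + [p,q]. For instance
  ∂[4,5,6] = [5,6] − [4,6] + [4,5],
  ∂[1,2,4] = [2,4] − [1,4] + [1,2].
As a 18×12 matrix over Z this has rank 10, with invariant factors (1,1,1,1,1,1,1,1,1,1).

Boundary ∂_3: C_3 → C_2 sends each 3-simplex σ to the alternating sum Σ_i (−1)^i (σ with its i-th vertex removed). For instance
  ∂[1,3,4,8] = [3,4,8] − [1,4,8] + [1,3,8] − [1,3,4],
  ∂[1,2,3,4] = [2,3,4] − [1,3,4] + [1,2,4] − [1,2,3].
As a 12×2 matrix over Z this has rank 2, with invariant factors (1,1).

Reading off H_k = ker ∂_k / im ∂_{k+1}:

  H_3: rank ker ∂_3 − rank ∂_4 = (2 − 2) − 0 = 0, and there is no ∂_4, so H_3 = 0.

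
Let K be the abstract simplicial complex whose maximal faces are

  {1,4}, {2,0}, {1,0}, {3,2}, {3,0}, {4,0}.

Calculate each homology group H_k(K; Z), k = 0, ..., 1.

Fix the vertex order 0 < 1 < 2 < 3 < 4 and write every simplex with vertices in increasing order. Then dim K = 1 and the simplices of K are:

  0-simplices (5): [0], [1], [2], [3], [4]
  1-simplices (6): [0,1], [0,2], [0,3], [0,4], [1,4], [2,3]

giving chain groups C_0 ≅ Z^5, C_1 ≅ Z^6.

The boundary map ∂_1: C_1 → C_0 sends each edge [p,q] (with p < q) to q − p. For instance
  ∂[0,3] = [3] − [0].
The 5×6 boundary matrix has rank 4 and Smith normal form diag(1,1,1,1).

From H_k ≅ ker(∂_k) / im(∂_{k+1}) we obtain:

  H_0: rank C_0 − rank ∂_1 = 5 − 4 = 1, and the invariant factors of ∂_1 are all 1, so H_0 ≅ Z.
  H_1: rank ker ∂_1 − rank ∂_2 = (6 − 4) − 0 = 2, and there is no ∂_2, so H_1 ≅ Z^2.

H_0 ≅ Z,  H_1 ≅ Z^2.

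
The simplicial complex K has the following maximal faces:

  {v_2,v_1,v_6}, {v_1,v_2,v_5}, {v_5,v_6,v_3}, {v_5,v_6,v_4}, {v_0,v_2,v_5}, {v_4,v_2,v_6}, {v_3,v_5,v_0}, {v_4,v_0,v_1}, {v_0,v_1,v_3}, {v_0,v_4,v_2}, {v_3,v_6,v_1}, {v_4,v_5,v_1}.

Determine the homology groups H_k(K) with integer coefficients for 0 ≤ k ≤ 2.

We work with the vertex ordering v_0 < v_1 < v_2 < v_3 < v_4 < v_5 < v_6. The simplices of K, each written with vertices in increasing order, are:

  0-simplices (7): [v_0], [v_1], [v_2], [v_3], [v_4], [v_5], [v_6]
  1-simplices (18): (18 of them)
  2-simplices (12): (12 of them)

so the chain groups are C_0 ≅ Z^7, C_1 ≅ Z^18, C_2 ≅ Z^12.

The boundary map ∂_1: C_1 → C_0 is given by ∂[p,q] = [q] − [p]. For instance
  ∂[v_4,v_5] = [v_5] − [v_4].
The 7×18 boundary matrix has rank 6 and Smith normal form diag(1,1,1,1,1,1).

∂_2: C_2 → C_1 sends each 2-simplex [p,q,r] to [q,r] − [p,r] + [p,q]. For instance
  ∂[v_0,v_2,v_4] = [v_2,v_4] − [v_0,v_4] + [v_0,v_2],
  ∂[v_0,v_1,v_3] = [v_1,v_3] − [v_0,v_3] + [v_0,v_1].
This gives a 18×12 integer matrix of rank 12; reducing to Smith normal form yields diagonal entries (1,1,1,1,1,1,1,1,1,1,1,2).

Now H_k = ker ∂_k / im ∂_{k+1}, so:

  H_0: rank C_0 − rank ∂_1 = 7 − 6 = 1, and the invariant factors of ∂_1 are all 1, so H_0 = Z.
  H_1: rank ker ∂_1 − rank ∂_2 = (18 − 6) − 12 = 0, and ∂_2 has invariant factor 2 > 1, so H_1 = Z/2.
  H_2: rank ker ∂_2 − rank ∂_3 = (12 − 12) − 0 = 0, and there is no ∂_3, so H_2 = 0.

H_0 = Z,  H_1 = Z/2,  H_2 = 0.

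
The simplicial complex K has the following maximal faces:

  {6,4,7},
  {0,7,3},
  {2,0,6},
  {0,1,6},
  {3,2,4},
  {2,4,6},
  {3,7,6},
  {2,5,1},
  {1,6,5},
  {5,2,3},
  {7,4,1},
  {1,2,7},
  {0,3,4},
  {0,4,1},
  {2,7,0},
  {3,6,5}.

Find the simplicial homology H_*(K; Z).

We work with the vertex ordering 0 < 1 < 2 < 3 < 4 < 5 < 6 < 7. The simplices of K, each written with vertices in increasing order, are:

  0-simplices (8): [0], [1], [2], [3], [4], [5], [6], [7]
  1-simplices (24): (24 of them)
  2-simplices (16): [0,1,4], [0,1,6], [0,2,6], [0,2,7], [0,3,4], [0,3,7], [1,2,5], [1,2,7], [1,4,7], [1,5,6], [2,3,4], [2,3,5], [2,4,6], [3,5,6], [3,6,7], [4,6,7]

giving chain groups C_0 ≅ Z^8, C_1 ≅ Z^24, C_2 ≅ Z^16.

∂_1: C_1 → C_0 maps an edge to its endpoints' difference, ∂[p,q] = q − p.
The 8×24 boundary matrix has rank 7 and Smith normal form diag(1,1,1,1,1,1,1).

∂_2: C_2 → C_1 maps a triangle to the signed sum of its edges. For instance
  ∂[0,1,4] = [1,4] − [0,4] + [0,1],
  ∂[2,3,4] = [3,4] − [2,4] + [2,3].
This gives a 24×16 integer matrix of rank 15; reducing to Smith normal form yields diagonal entries (1,1,1,1,1,1,1,1,1,1,1,1,1,1,1).

Now H_k = ker ∂_k / im ∂_{k+1}, so:

  H_0: rank C_0 − rank ∂_1 = 8 − 7 = 1, and the invariant factors of ∂_1 are all 1, so H_0 ≅ Z.
  H_1: rank ker ∂_1 − rank ∂_2 = (24 − 7) − 15 = 2, and the invariant factors of ∂_2 are all 1, so H_1 ≅ Z^2.
  H_2: rank ker ∂_2 − rank ∂_3 = (16 − 15) − 0 = 1, and there is no ∂_3, so H_2 ≅ Z.

H_0 = Z,  H_1 = Z^2,  H_2 = Z.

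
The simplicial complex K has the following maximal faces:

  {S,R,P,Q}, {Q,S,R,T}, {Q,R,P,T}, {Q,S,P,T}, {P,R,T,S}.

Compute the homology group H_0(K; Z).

Take the total order P < Q < R < S < T on the vertex set. Then K (dimension 3) consists of the simplices:

  0-simplices (5): P, Q, R, S, T
  1-simplices (10): PQ, PR, PS, PT, QR, QS, QT, RS, RT, ST
  2-simplices (10): PQR, PQS, PQT, PRS, PRT, PST, QRS, QRT, QST, RST
  3-simplices (5): PQRS, PQRT, PQST, PRST, QRST

Hence C_0 ≅ Z^5, C_1 ≅ Z^10, C_2 ≅ Z^10, C_3 ≅ Z^5.

∂_1: C_1 → C_0 is given by ∂[p,q] = [q] − [p]. For instance
  ∂QT = T − Q.
The 5×10 boundary matrix has rank 4 and Smith normal form diag(1,1,1,1).

Boundary ∂_2: C_2 → C_1 sends each 2-simplex [p,q,r] to [q,r] − [p,r] + [p,q]. For instance
  ∂RST = ST − RT + RS,
  ∂PRT = RT − PT + PR.
This gives a 10×10 integer matrix of rank 6; reducing to Smith normal form yields diagonal entries (1,1,1,1,1,1).

Boundary ∂_3: C_3 → C_2 sends each 3-simplex σ to the alternating sum Σ_i (−1)^i (σ with its i-th vertex removed). For instance
  ∂PRST = RST − PST + PRT − PRS,
  ∂QRST = RST − QST + QRT − QRS.
This gives a 10×5 integer matrix of rank 4; reducing to Smith normal form yields diagonal entries (1,1,1,1).

Now H_k = ker ∂_k / im ∂_{k+1}, so:

  H_0: rank C_0 − rank ∂_1 = 5 − 4 = 1, and the invariant factors of ∂_1 are all 1, so H_0 = Z.

H_0 = Z.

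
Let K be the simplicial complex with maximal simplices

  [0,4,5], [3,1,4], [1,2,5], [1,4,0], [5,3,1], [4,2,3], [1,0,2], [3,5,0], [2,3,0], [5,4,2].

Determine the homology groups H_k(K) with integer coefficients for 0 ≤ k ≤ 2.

H_0 ≅ Z,  H_1 ≅ Z/2Z,  H_2 = 0.

Fix the vertex order 0 < 1 < 2 < 3 < 4 < 5 and write every simplex with vertices in increasing order. Then dim K = 2 and the simplices of K are:

  0-simplices (6): [0], [1], [2], [3], [4], [5]
  1-simplices (15): [0,1], [0,2], [0,3], [0,4], [0,5], [1,2], [1,3], [1,4], [1,5], [2,3], [2,4], [2,5], [3,4], [3,5], [4,5]
  2-simplices (10): [0,1,2], [0,1,4], [0,2,3], [0,3,5], [0,4,5], [1,2,5], [1,3,4], [1,3,5], [2,3,4], [2,4,5]

giving chain groups C_0 ≅ Z^6, C_1 ≅ Z^15, C_2 ≅ Z^10.

The boundary map ∂_1: C_1 → C_0 maps an edge to its endpoints' difference, ∂[p,q] = q − p. For instance
  ∂[0,4] = [4] − [0].
As a 6×15 matrix over Z this has rank 5, with invariant factors (1,1,1,1,1).

The boundary map ∂_2: C_2 → C_1 acts by ∂[p,q,r] = [q,r] − [p,r] + [p,q]. For instance
  ∂[0,2,3] = [2,3] − [0,3] + [0,2],
  ∂[0,4,5] = [4,5] − [0,5] + [0,4].
The 15×10 boundary matrix has rank 10 and Smith normal form diag(1,1,1,1,1,1,1,1,1,2).

Computing H_k = (kernel of ∂_k) / (image of ∂_{k+1}):

  H_0: rank C_0 − rank ∂_1 = 6 − 5 = 1, and the invariant factors of ∂_1 are all 1, so H_0 ≅ Z.
  H_1: rank ker ∂_1 − rank ∂_2 = (15 − 5) − 10 = 0, and ∂_2 has invariant factor 2 > 1, so H_1 ≅ Z/2Z.
  H_2: rank ker ∂_2 − rank ∂_3 = (10 − 10) − 0 = 0, and there is no ∂_3, so H_2 ≅ 0.

(K is a triangulation of the real projective plane RP^2.)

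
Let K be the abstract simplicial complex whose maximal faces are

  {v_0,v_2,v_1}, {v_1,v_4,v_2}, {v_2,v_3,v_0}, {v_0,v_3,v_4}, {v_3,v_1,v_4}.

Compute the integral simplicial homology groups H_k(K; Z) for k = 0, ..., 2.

H_0 ≅ Z,  H_1 ≅ Z,  H_2 = 0.

Fix the vertex order v_0 < v_1 < v_2 < v_3 < v_4 and write every simplex with vertices in increasing order. Then dim K = 2 and the simplices of K are:

  0-simplices (5): [v_0], [v_1], [v_2], [v_3], [v_4]
  1-simplices (10): [v_0,v_1], [v_0,v_2], [v_0,v_3], [v_0,v_4], [v_1,v_2], [v_1,v_3], [v_1,v_4], [v_2,v_3], [v_2,v_4], [v_3,v_4]
  2-simplices (5): [v_0,v_1,v_2], [v_0,v_2,v_3], [v_0,v_3,v_4], [v_1,v_2,v_4], [v_1,v_3,v_4]

giving chain groups C_0 ≅ Z^5, C_1 ≅ Z^10, C_2 ≅ Z^5.

The boundary map ∂_1: C_1 → C_0 maps an edge to its endpoints' difference, ∂[p,q] = q − p. For instance
  ∂[v_1,v_2] = [v_2] − [v_1].
As a 5×10 matrix over Z this has rank 4, with invariant factors (1,1,1,1).

∂_2: C_2 → C_1 maps a triangle to the signed sum of its edges. For instance
  ∂[v_0,v_1,v_2] = [v_1,v_2] − [v_0,v_2] + [v_0,v_1],
  ∂[v_1,v_2,v_4] = [v_2,v_4] − [v_1,v_4] + [v_1,v_2].
This gives a 10×5 integer matrix of rank 5; reducing to Smith normal form yields diagonal entries (1,1,1,1,1).

From H_k ≅ ker(∂_k) / im(∂_{k+1}) we obtain:

  H_0: rank C_0 − rank ∂_1 = 5 − 4 = 1, and the invariant factors of ∂_1 are all 1, so H_0 ≅ Z.
  H_1: rank ker ∂_1 − rank ∂_2 = (10 − 4) − 5 = 1, and the invariant factors of ∂_2 are all 1, so H_1 ≅ Z.
  H_2: rank ker ∂_2 − rank ∂_3 = (5 − 5) − 0 = 0, and there is no ∂_3, so H_2 ≅ 0.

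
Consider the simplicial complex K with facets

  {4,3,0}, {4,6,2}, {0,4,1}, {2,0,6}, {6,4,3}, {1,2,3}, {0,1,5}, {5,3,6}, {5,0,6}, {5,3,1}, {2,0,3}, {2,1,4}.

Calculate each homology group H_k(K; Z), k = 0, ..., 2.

H_0 ≅ Z,  H_1 ≅ Z/2Z,  H_2 = 0.

We work with the vertex ordering 0 < 1 < 2 < 3 < 4 < 5 < 6. The simplices of K, each written with vertices in increasing order, are:

  0-simplices (7): [0], [1], [2], [3], [4], [5], [6]
  1-simplices (18): [0,1], [0,2], [0,3], [0,4], [0,5], [0,6], [1,2], [1,3], [1,4], [1,5], [2,3], [2,4], [2,6], [3,4], [3,5], [3,6], [4,6], [5,6]
  2-simplices (12): [0,1,4], [0,1,5], [0,2,3], [0,2,6], [0,3,4], [0,5,6], [1,2,3], [1,2,4], [1,3,5], [2,4,6], [3,4,6], [3,5,6]

so the chain groups are C_0 ≅ Z^7, C_1 ≅ Z^18, C_2 ≅ Z^12.

Boundary ∂_1: C_1 → C_0 sends each edge [p,q] (with p < q) to q − p. For instance
  ∂[0,4] = [4] − [0].
As a 7×18 matrix over Z this has rank 6, with invariant factors (1,1,1,1,1,1).

The boundary map ∂_2: C_2 → C_1 maps a triangle to the signed sum of its edges. For instance
  ∂[0,1,5] = [1,5] − [0,5] + [0,1],
  ∂[3,4,6] = [4,6] − [3,6] + [3,4].
This gives a 18×12 integer matrix of rank 12; reducing to Smith normal form yields diagonal entries (1,1,1,1,1,1,1,1,1,1,1,2).

From H_k ≅ ker(∂_k) / im(∂_{k+1}) we obtain:

  H_0: rank C_0 − rank ∂_1 = 7 − 6 = 1, and the invariant factors of ∂_1 are all 1, so H_0 = Z.
  H_1: rank ker ∂_1 − rank ∂_2 = (18 − 6) − 12 = 0, and ∂_2 has invariant factor 2 > 1, so H_1 = Z/2Z.
  H_2: rank ker ∂_2 − rank ∂_3 = (12 − 12) − 0 = 0, and there is no ∂_3, so H_2 = 0.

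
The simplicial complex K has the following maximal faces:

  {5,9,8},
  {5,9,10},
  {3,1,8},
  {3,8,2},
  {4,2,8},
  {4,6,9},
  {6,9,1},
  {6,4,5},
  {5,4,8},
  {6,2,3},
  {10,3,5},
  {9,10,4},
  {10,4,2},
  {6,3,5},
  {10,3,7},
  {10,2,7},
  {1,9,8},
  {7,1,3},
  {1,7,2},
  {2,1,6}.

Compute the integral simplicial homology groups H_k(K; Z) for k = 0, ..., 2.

We work with the vertex ordering 1 < 2 < 3 < 4 < 5 < 6 < 7 < 8 < 9 < 10. The simplices of K, each written with vertices in increasing order, are:

  0-simplices (10): [1], [2], [3], [4], [5], [6], [7], [8], [9], [10]
  1-simplices (30): (30 of them)
  2-simplices (20): (20 of them)

giving chain groups C_0 ≅ Z^10, C_1 ≅ Z^30, C_2 ≅ Z^20.

∂_1: C_1 → C_0 is given by ∂[p,q] = [q] − [p]. For instance
  ∂[2,6] = [6] − [2].
This gives a 10×30 integer matrix of rank 9; reducing to Smith normal form yields diagonal entries (1,1,1,1,1,1,1,1,1).

Boundary ∂_2: C_2 → C_1 acts by ∂[p,q,r] = [q,r] − [p,r] + [p,q]. For instance
  ∂[1,3,7] = [3,7] − [1,7] + [1,3],
  ∂[2,3,8] = [3,8] − [2,8] + [2,3].
The 30×20 boundary matrix has rank 20 and Smith normal form diag(1,1,1,1,1,1,1,1,1,1,1,1,1,1,1,1,1,1,1,2).

Now H_k = ker ∂_k / im ∂_{k+1}, so:

  H_0: rank C_0 − rank ∂_1 = 10 − 9 = 1, and the invariant factors of ∂_1 are all 1, so H_0 = Z.
  H_1: rank ker ∂_1 − rank ∂_2 = (30 − 9) − 20 = 1, and ∂_2 has invariant factor 2 > 1, so H_1 = Z ⊕ Z/2Z.
  H_2: rank ker ∂_2 − rank ∂_3 = (20 − 20) − 0 = 0, and there is no ∂_3, so H_2 = 0.

(K is a triangulation of the Klein bottle.)

H_0 ≅ Z,  H_1 ≅ Z ⊕ Z/2Z,  H_2 = 0.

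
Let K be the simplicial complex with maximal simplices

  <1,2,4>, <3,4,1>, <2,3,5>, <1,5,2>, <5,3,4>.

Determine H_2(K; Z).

We work with the vertex ordering 1 < 2 < 3 < 4 < 5. The simplices of K, each written with vertices in increasing order, are:

  0-simplices (5): [1], [2], [3], [4], [5]
  1-simplices (10): [1,2], [1,3], [1,4], [1,5], [2,3], [2,4], [2,5], [3,4], [3,5], [4,5]
  2-simplices (5): [1,2,4], [1,2,5], [1,3,4], [2,3,5], [3,4,5]

so the chain groups are C_0 ≅ Z^5, C_1 ≅ Z^10, C_2 ≅ Z^5.

∂_1: C_1 → C_0 maps an edge to its endpoints' difference, ∂[p,q] = q − p. For instance
  ∂[1,3] = [3] − [1].
As a 5×10 matrix over Z this has rank 4, with invariant factors (1,1,1,1).

The boundary map ∂_2: C_2 → C_1 sends each 2-simplex [p,q,r] to [q,r] − [p,r] + [p,q]. For instance
  ∂[3,4,5] = [4,5] − [3,5] + [3,4],
  ∂[1,2,5] = [2,5] − [1,5] + [1,2].
As a 10×5 matrix over Z this has rank 5, with invariant factors (1,1,1,1,1).

Now H_k = ker ∂_k / im ∂_{k+1}, so:

  H_2: rank ker ∂_2 − rank ∂_3 = (5 − 5) − 0 = 0, and there is no ∂_3, so H_2 = 0.

H_2 = 0.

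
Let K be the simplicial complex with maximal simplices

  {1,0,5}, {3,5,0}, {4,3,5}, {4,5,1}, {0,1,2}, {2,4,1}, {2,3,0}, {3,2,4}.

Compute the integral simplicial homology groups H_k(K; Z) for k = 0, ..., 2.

We work with the vertex ordering 0 < 1 < 2 < 3 < 4 < 5. The simplices of K, each written with vertices in increasing order, are:

  0-simplices (6): [0], [1], [2], [3], [4], [5]
  1-simplices (12): [0,1], [0,2], [0,3], [0,5], [1,2], [1,4], [1,5], [2,3], [2,4], [3,4], [3,5], [4,5]
  2-simplices (8): [0,1,2], [0,1,5], [0,2,3], [0,3,5], [1,2,4], [1,4,5], [2,3,4], [3,4,5]

giving chain groups C_0 ≅ Z^6, C_1 ≅ Z^12, C_2 ≅ Z^8.

∂_1: C_1 → C_0 maps an edge to its endpoints' difference, ∂[p,q] = q − p. For instance
  ∂[0,3] = [3] − [0].
The resulting 6×12 matrix has rank 5, and its Smith normal form has invariant factors (1,1,1,1,1).

Boundary ∂_2: C_2 → C_1 maps a triangle to the signed sum of its edges. For instance
  ∂[0,2,3] = [2,3] − [0,3] + [0,2],
  ∂[1,2,4] = [2,4] − [1,4] + [1,2].
The 12×8 boundary matrix has rank 7 and Smith normal form diag(1,1,1,1,1,1,1).

Reading off H_k = ker ∂_k / im ∂_{k+1}:

  H_0: rank C_0 − rank ∂_1 = 6 − 5 = 1, and the invariant factors of ∂_1 are all 1, so H_0 = Z.
  H_1: rank ker ∂_1 − rank ∂_2 = (12 − 5) − 7 = 0, and the invariant factors of ∂_2 are all 1, so H_1 = 0.
  H_2: rank ker ∂_2 − rank ∂_3 = (8 − 7) − 0 = 1, and there is no ∂_3, so H_2 = Z.

(K is a triangulation of the 2-sphere S^2.)

H_0 ≅ Z,  H_1 = 0,  H_2 ≅ Z.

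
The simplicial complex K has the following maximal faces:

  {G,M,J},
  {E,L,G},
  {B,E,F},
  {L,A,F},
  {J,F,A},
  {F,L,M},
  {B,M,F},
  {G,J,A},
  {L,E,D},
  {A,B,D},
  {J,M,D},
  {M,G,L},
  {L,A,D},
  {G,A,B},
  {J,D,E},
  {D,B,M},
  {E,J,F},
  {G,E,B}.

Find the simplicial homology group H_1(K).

H_1 = Z^2.

Order the vertices as A < B < D < E < F < G < J < L < M. Listing each simplex with vertices in this order, K has dimension 2 with simplices:

  0-simplices (9): A, B, D, E, F, G, J, L, M
  1-simplices (27): AB, AD, AF, AG, AJ, AL, BD, BE, BF, BG, BM, DE, DJ, DL, DM, EF, EG, EJ, EL, FJ, FL, FM, GJ, GL, GM, JM, LM
  2-simplices (18): ABD, ABG, ADL, AFJ, AFL, AGJ, BDM, BEF, BEG, BFM, DEJ, DEL, DJM, EFJ, EGL, FLM, GJM, GLM

Hence C_0 ≅ Z^9, C_1 ≅ Z^27, C_2 ≅ Z^18.

The boundary map ∂_1: C_1 → C_0 is given by ∂[p,q] = [q] − [p]. For instance
  ∂AD = D − A.
This gives a 9×27 integer matrix of rank 8; reducing to Smith normal form yields diagonal entries (1,1,1,1,1,1,1,1).

Boundary ∂_2: C_2 → C_1 acts by ∂[p,q,r] = [q,r] − [p,r] + [p,q]. For instance
  ∂DEJ = EJ − DJ + DE,
  ∂BEG = EG − BG + BE.
As a 27×18 matrix over Z this has rank 17, with invariant factors (1,1,1,1,1,1,1,1,1,1,1,1,1,1,1,1,1).

Reading off H_k = ker ∂_k / im ∂_{k+1}:

  H_1: rank ker ∂_1 − rank ∂_2 = (27 − 8) − 17 = 2, and the invariant factors of ∂_2 are all 1, so H_1 = Z^2.

(K is a triangulation of the torus T^2.)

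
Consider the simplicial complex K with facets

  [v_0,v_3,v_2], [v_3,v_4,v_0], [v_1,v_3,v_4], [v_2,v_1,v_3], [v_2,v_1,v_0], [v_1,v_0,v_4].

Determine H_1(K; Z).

Order the vertices as v_0 < v_1 < v_2 < v_3 < v_4. Listing each simplex with vertices in this order, K has dimension 2 with simplices:

  0-simplices (5): [v_0], [v_1], [v_2], [v_3], [v_4]
  1-simplices (9): [v_0,v_1], [v_0,v_2], [v_0,v_3], [v_0,v_4], [v_1,v_2], [v_1,v_3], [v_1,v_4], [v_2,v_3], [v_3,v_4]
  2-simplices (6): [v_0,v_1,v_2], [v_0,v_1,v_4], [v_0,v_2,v_3], [v_0,v_3,v_4], [v_1,v_2,v_3], [v_1,v_3,v_4]

so the chain groups are C_0 ≅ Z^5, C_1 ≅ Z^9, C_2 ≅ Z^6.

Boundary ∂_1: C_1 → C_0 sends each edge [p,q] (with p < q) to q − p.
The 5×9 boundary matrix has rank 4 and Smith normal form diag(1,1,1,1).

Boundary ∂_2: C_2 → C_1 acts by ∂[p,q,r] = [q,r] − [p,r] + [p,q]. For instance
  ∂[v_0,v_2,v_3] = [v_2,v_3] − [v_0,v_3] + [v_0,v_2],
  ∂[v_1,v_2,v_3] = [v_2,v_3] − [v_1,v_3] + [v_1,v_2].
This gives a 9×6 integer matrix of rank 5; reducing to Smith normal form yields diagonal entries (1,1,1,1,1).

Computing H_k = (kernel of ∂_k) / (image of ∂_{k+1}):

  H_1: rank ker ∂_1 − rank ∂_2 = (9 − 4) − 5 = 0, and the invariant factors of ∂_2 are all 1, so H_1 = 0.

H_1 = 0.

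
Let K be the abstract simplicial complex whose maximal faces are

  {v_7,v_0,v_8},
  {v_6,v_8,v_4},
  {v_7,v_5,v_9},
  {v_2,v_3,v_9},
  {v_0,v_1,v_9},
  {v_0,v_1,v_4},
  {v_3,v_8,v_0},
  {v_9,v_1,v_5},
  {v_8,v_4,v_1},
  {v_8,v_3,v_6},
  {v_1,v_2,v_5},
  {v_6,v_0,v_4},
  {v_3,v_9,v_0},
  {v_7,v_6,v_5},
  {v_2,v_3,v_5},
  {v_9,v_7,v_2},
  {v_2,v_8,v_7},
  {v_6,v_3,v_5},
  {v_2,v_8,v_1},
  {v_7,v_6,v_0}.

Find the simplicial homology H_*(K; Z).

H_0 = Z,  H_1 = Z ⊕ Z/2,  H_2 = 0.

Order the vertices as v_0 < v_1 < v_2 < v_3 < v_4 < v_5 < v_6 < v_7 < v_8 < v_9. Listing each simplex with vertices in this order, K has dimension 2 with simplices:

  0-simplices (10): [v_0], [v_1], [v_2], [v_3], [v_4], [v_5], [v_6], [v_7], [v_8], [v_9]
  1-simplices (30): (30 of them)
  2-simplices (20): (20 of them)

so the chain groups are C_0 ≅ Z^10, C_1 ≅ Z^30, C_2 ≅ Z^20.

The boundary map ∂_1: C_1 → C_0 sends each edge [p,q] (with p < q) to q − p. For instance
  ∂[v_0,v_8] = [v_8] − [v_0].
The resulting 10×30 matrix has rank 9, and its Smith normal form has invariant factors (1,1,1,1,1,1,1,1,1).

Boundary ∂_2: C_2 → C_1 sends each 2-simplex [p,q,r] to [q,r] − [p,r] + [p,q]. For instance
  ∂[v_1,v_4,v_8] = [v_4,v_8] − [v_1,v_8] + [v_1,v_4],
  ∂[v_0,v_7,v_8] = [v_7,v_8] − [v_0,v_8] + [v_0,v_7].
As a 30×20 matrix over Z this has rank 20, with invariant factors (1,1,1,1,1,1,1,1,1,1,1,1,1,1,1,1,1,1,1,2).

Now H_k = ker ∂_k / im ∂_{k+1}, so:

  H_0: rank C_0 − rank ∂_1 = 10 − 9 = 1, and the invariant factors of ∂_1 are all 1, so H_0 = Z.
  H_1: rank ker ∂_1 − rank ∂_2 = (30 − 9) − 20 = 1, and ∂_2 has invariant factor 2 > 1, so H_1 = Z ⊕ Z/2.
  H_2: rank ker ∂_2 − rank ∂_3 = (20 − 20) − 0 = 0, and there is no ∂_3, so H_2 = 0.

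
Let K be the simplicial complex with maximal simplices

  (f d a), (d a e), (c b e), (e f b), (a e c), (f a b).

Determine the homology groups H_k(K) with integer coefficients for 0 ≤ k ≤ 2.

H_0 ≅ Z,  H_1 ≅ Z,  H_2 = 0.

Fix the vertex order a < b < c < d < e < f and write every simplex with vertices in increasing order. Then dim K = 2 and the simplices of K are:

  0-simplices (6): a, b, c, d, e, f
  1-simplices (12): ab, ac, ad, ae, af, bc, be, bf, ce, de, df, ef
  2-simplices (6): abf, ace, ade, adf, bce, bef

so the chain groups are C_0 ≅ Z^6, C_1 ≅ Z^12, C_2 ≅ Z^6.

∂_1: C_1 → C_0 maps an edge to its endpoints' difference, ∂[p,q] = q − p.
This gives a 6×12 integer matrix of rank 5; reducing to Smith normal form yields diagonal entries (1,1,1,1,1).

∂_2: C_2 → C_1 maps a triangle to the signed sum of its edges. For instance
  ∂adf = df − af + ad,
  ∂ace = ce − ae + ac.
The 12×6 boundary matrix has rank 6 and Smith normal form diag(1,1,1,1,1,1).

From H_k ≅ ker(∂_k) / im(∂_{k+1}) we obtain:

  H_0: rank C_0 − rank ∂_1 = 6 − 5 = 1, and the invariant factors of ∂_1 are all 1, so H_0 = Z.
  H_1: rank ker ∂_1 − rank ∂_2 = (12 − 5) − 6 = 1, and the invariant factors of ∂_2 are all 1, so H_1 = Z.
  H_2: rank ker ∂_2 − rank ∂_3 = (6 − 6) − 0 = 0, and there is no ∂_3, so H_2 = 0.

As a check, the Euler characteristic is 6 − 12 + 6 = 0, which agrees with 1 − 1 + 0 = 0.
(K is a triangulation of the cylinder S^1 x I.)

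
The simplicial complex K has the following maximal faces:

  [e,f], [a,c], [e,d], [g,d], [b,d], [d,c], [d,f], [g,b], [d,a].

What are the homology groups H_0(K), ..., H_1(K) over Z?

H_0 = Z,  H_1 = Z^3.

Fix the vertex order a < b < c < d < e < f < g and write every simplex with vertices in increasing order. Then dim K = 1 and the simplices of K are:

  0-simplices (7): a, b, c, d, e, f, g
  1-simplices (9): ac, ad, bd, bg, cd, de, df, dg, ef

so the chain groups are C_0 ≅ Z^7, C_1 ≅ Z^9.

Boundary ∂_1: C_1 → C_0 maps an edge to its endpoints' difference, ∂[p,q] = q − p.
As a 7×9 matrix over Z this has rank 6, with invariant factors (1,1,1,1,1,1).

Now H_k = ker ∂_k / im ∂_{k+1}, so:

  H_0: rank C_0 − rank ∂_1 = 7 − 6 = 1, and the invariant factors of ∂_1 are all 1, so H_0 ≅ Z.
  H_1: rank ker ∂_1 − rank ∂_2 = (9 − 6) − 0 = 3, and there is no ∂_2, so H_1 ≅ Z^3.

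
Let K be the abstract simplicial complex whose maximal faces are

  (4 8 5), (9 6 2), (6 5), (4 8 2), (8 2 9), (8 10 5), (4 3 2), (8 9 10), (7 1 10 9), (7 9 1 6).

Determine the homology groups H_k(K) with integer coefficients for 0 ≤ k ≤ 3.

We work with the vertex ordering 1 < 2 < 3 < 4 < 5 < 6 < 7 < 8 < 9 < 10. The simplices of K, each written with vertices in increasing order, are:

  0-simplices (10): [1], [2], [3], [4], [5], [6], [7], [8], [9], [10]
  1-simplices (22): [1,6], [1,7], [1,9], [1,10], [2,3], [2,4], [2,6], [2,8], [2,9], [3,4], [4,5], [4,8], [5,6], [5,8], [5,10], [6,7], [6,9], [7,9], [7,10], [8,9], [8,10], [9,10]
  2-simplices (14): [1,6,7], [1,6,9], [1,7,9], [1,7,10], [1,9,10], [2,3,4], [2,4,8], [2,6,9], [2,8,9], [4,5,8], [5,8,10], [6,7,9], [7,9,10], [8,9,10]
  3-simplices (2): [1,6,7,9], [1,7,9,10]

Hence C_0 ≅ Z^10, C_1 ≅ Z^22, C_2 ≅ Z^14, C_3 ≅ Z^2.

∂_1: C_1 → C_0 maps an edge to its endpoints' difference, ∂[p,q] = q − p.
The 10×22 boundary matrix has rank 9 and Smith normal form diag(1,1,1,1,1,1,1,1,1).

The boundary map ∂_2: C_2 → C_1 sends each 2-simplex [p,q,r] to [q,r] − [p,r] + [p,q]. For instance
  ∂[1,7,10] = [7,10] − [1,10] + [1,7],
  ∂[2,6,9] = [6,9] − [2,9] + [2,6].
As a 22×14 matrix over Z this has rank 12, with invariant factors (1,1,1,1,1,1,1,1,1,1,1,1).

∂_3: C_3 → C_2 sends each 3-simplex σ to the alternating sum Σ_i (−1)^i (σ with its i-th vertex removed). For instance
  ∂[1,6,7,9] = [6,7,9] − [1,7,9] + [1,6,9] − [1,6,7],
  ∂[1,7,9,10] = [7,9,10] − [1,9,10] + [1,7,10] − [1,7,9].
This gives a 14×2 integer matrix of rank 2; reducing to Smith normal form yields diagonal entries (1,1).

Computing H_k = (kernel of ∂_k) / (image of ∂_{k+1}):

  H_0: rank C_0 − rank ∂_1 = 10 − 9 = 1, and the invariant factors of ∂_1 are all 1, so H_0 ≅ Z.
  H_1: rank ker ∂_1 − rank ∂_2 = (22 − 9) − 12 = 1, and the invariant factors of ∂_2 are all 1, so H_1 ≅ Z.
  H_2: rank ker ∂_2 − rank ∂_3 = (14 − 12) − 2 = 0, and the invariant factors of ∂_3 are all 1, so H_2 ≅ 0.
  H_3: rank ker ∂_3 − rank ∂_4 = (2 − 2) − 0 = 0, and there is no ∂_4, so H_3 ≅ 0.

H_0 = Z,  H_1 = Z,  H_2 = 0,  H_3 = 0.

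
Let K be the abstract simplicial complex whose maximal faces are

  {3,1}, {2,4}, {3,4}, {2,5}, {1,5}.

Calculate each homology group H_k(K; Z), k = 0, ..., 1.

Take the total order 1 < 2 < 3 < 4 < 5 on the vertex set. Then K (dimension 1) consists of the simplices:

  0-simplices (5): [1], [2], [3], [4], [5]
  1-simplices (5): [1,3], [1,5], [2,4], [2,5], [3,4]

giving chain groups C_0 ≅ Z^5, C_1 ≅ Z^5.

The boundary map ∂_1: C_1 → C_0 is given by ∂[p,q] = [q] − [p]. For instance
  ∂[2,5] = [5] − [2].
The resulting 5×5 matrix has rank 4, and its Smith normal form has invariant factors (1,1,1,1).

Now H_k = ker ∂_k / im ∂_{k+1}, so:

  H_0: rank C_0 − rank ∂_1 = 5 − 4 = 1, and the invariant factors of ∂_1 are all 1, so H_0 ≅ Z.
  H_1: rank ker ∂_1 − rank ∂_2 = (5 − 4) − 0 = 1, and there is no ∂_2, so H_1 ≅ Z.

As a check, the Euler characteristic is 5 − 5 = 0, which agrees with 1 − 1 = 0.

H_0 = Z,  H_1 = Z.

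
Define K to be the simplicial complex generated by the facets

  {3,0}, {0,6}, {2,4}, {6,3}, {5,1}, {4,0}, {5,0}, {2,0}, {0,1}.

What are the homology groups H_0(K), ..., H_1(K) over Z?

H_0 = Z,  H_1 = Z^3.

Fix the vertex order 0 < 1 < 2 < 3 < 4 < 5 < 6 and write every simplex with vertices in increasing order. Then dim K = 1 and the simplices of K are:

  0-simplices (7): [0], [1], [2], [3], [4], [5], [6]
  1-simplices (9): [0,1], [0,2], [0,3], [0,4], [0,5], [0,6], [1,5], [2,4], [3,6]

so the chain groups are C_0 ≅ Z^7, C_1 ≅ Z^9.

Boundary ∂_1: C_1 → C_0 maps an edge to its endpoints' difference, ∂[p,q] = q − p.
The 7×9 boundary matrix has rank 6 and Smith normal form diag(1,1,1,1,1,1).

Reading off H_k = ker ∂_k / im ∂_{k+1}:

  H_0: rank C_0 − rank ∂_1 = 7 − 6 = 1, and the invariant factors of ∂_1 are all 1, so H_0 ≅ Z.
  H_1: rank ker ∂_1 − rank ∂_2 = (9 − 6) − 0 = 3, and there is no ∂_2, so H_1 ≅ Z^3.

As a check, the Euler characteristic is 7 − 9 = -2, which agrees with 1 − 3 = -2.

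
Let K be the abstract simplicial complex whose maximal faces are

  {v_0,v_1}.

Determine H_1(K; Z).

H_1 = 0.

K has 2 vertices, 1 edge.
rank ∂_1 = 1, rank ∂_2 = 0 ⇒ b_1 = 1 − 1 − 0 = 0. So H_1 = 0.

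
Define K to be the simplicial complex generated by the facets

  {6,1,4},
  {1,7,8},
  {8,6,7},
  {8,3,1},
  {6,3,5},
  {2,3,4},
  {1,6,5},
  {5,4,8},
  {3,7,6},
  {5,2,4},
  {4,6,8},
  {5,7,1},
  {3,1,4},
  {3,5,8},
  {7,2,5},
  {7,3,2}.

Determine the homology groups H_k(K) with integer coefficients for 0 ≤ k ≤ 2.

H_0 ≅ Z,  H_1 ≅ Z^2,  H_2 ≅ Z.

K has 8 vertices, 24 edges, 16 triangles.
rank ∂_0 = 0, rank ∂_1 = 7 ⇒ b_0 = 8 − 0 − 7 = 1; all invariant factors of ∂_1 are 1 so no torsion. So H_0 ≅ Z.
rank ∂_1 = 7, rank ∂_2 = 15 ⇒ b_1 = 24 − 7 − 15 = 2; all invariant factors of ∂_2 are 1 so no torsion. So H_1 ≅ Z^2.
rank ∂_2 = 15, rank ∂_3 = 0 ⇒ b_2 = 16 − 15 − 0 = 1. So H_2 ≅ Z.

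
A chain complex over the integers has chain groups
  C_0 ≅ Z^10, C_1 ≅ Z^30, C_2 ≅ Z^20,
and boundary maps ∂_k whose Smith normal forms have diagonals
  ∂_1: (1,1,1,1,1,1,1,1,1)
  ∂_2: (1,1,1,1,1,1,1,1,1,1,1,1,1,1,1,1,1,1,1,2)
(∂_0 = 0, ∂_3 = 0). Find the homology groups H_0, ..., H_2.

H_0 ≅ Z,  H_1 ≅ Z ⊕ Z/2,  H_2 = 0.

H_0: b_0 = 10 − 0 − 9 = 1; torsion from ∂_1 factors > 1: none. So H_0 ≅ Z.
H_1: b_1 = 30 − 9 − 20 = 1; torsion from ∂_2 factors > 1: [2]. So H_1 ≅ Z ⊕ Z/2.
H_2: b_2 = 20 − 20 − 0 = 0; torsion from ∂_3 factors > 1: none. So H_2 ≅ 0.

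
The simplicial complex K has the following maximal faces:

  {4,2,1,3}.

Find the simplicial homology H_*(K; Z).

We work with the vertex ordering 1 < 2 < 3 < 4. The simplices of K, each written with vertices in increasing order, are:

  0-simplices (4): [1], [2], [3], [4]
  1-simplices (6): [1,2], [1,3], [1,4], [2,3], [2,4], [3,4]
  2-simplices (4): [1,2,3], [1,2,4], [1,3,4], [2,3,4]
  3-simplices (1): [1,2,3,4]

Hence C_0 ≅ Z^4, C_1 ≅ Z^6, C_2 ≅ Z^4, C_3 ≅ Z^1.

Boundary ∂_1: C_1 → C_0 sends each edge [p,q] (with p < q) to q − p.
This gives a 4×6 integer matrix of rank 3; reducing to Smith normal form yields diagonal entries (1,1,1).

The boundary map ∂_2: C_2 → C_1 acts by ∂[p,q,r] = [q,r] − [p,r] + [p,q]. For instance
  ∂[1,2,3] = [2,3] − [1,3] + [1,2],
  ∂[1,3,4] = [3,4] − [1,4] + [1,3].
This gives a 6×4 integer matrix of rank 3; reducing to Smith normal form yields diagonal entries (1,1,1).

The boundary map ∂_3: C_3 → C_2 sends each 3-simplex σ to the alternating sum Σ_i (−1)^i (σ with its i-th vertex removed). For instance
  ∂[1,2,3,4] = [2,3,4] − [1,3,4] + [1,2,4] − [1,2,3].
As a 4×1 matrix over Z this has rank 1, with invariant factors (1).

Now H_k = ker ∂_k / im ∂_{k+1}, so:

  H_0: rank C_0 − rank ∂_1 = 4 − 3 = 1, and the invariant factors of ∂_1 are all 1, so H_0 ≅ Z.
  H_1: rank ker ∂_1 − rank ∂_2 = (6 − 3) − 3 = 0, and the invariant factors of ∂_2 are all 1, so H_1 ≅ 0.
  H_2: rank ker ∂_2 − rank ∂_3 = (4 − 3) − 1 = 0, and the invariant factors of ∂_3 are all 1, so H_2 ≅ 0.
  H_3: rank ker ∂_3 − rank ∂_4 = (1 − 1) − 0 = 0, and there is no ∂_4, so H_3 ≅ 0.

As a check, the Euler characteristic is 4 − 6 + 4 − 1 = 1, which agrees with 1 − 0 + 0 − 0 = 1.

H_0 ≅ Z,  H_1 = 0,  H_2 = 0,  H_3 = 0.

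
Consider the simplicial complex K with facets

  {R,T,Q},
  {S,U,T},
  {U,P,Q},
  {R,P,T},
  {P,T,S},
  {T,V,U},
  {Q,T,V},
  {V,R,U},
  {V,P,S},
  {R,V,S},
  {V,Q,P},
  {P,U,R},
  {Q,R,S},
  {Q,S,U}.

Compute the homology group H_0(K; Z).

Take the total order P < Q < R < S < T < U < V on the vertex set. Then K (dimension 2) consists of the simplices:

  0-simplices (7): P, Q, R, S, T, U, V
  1-simplices (21): PQ, PR, PS, PT, PU, PV, QR, QS, QT, QU, QV, RS, RT, RU, RV, ST, SU, SV, TU, TV, UV
  2-simplices (14): PQU, PQV, PRT, PRU, PST, PSV, QRS, QRT, QSU, QTV, RSV, RUV, STU, TUV

giving chain groups C_0 ≅ Z^7, C_1 ≅ Z^21, C_2 ≅ Z^14.

∂_1: C_1 → C_0 sends each edge [p,q] (with p < q) to q − p. For instance
  ∂PV = V − P.
As a 7×21 matrix over Z this has rank 6, with invariant factors (1,1,1,1,1,1).

Boundary ∂_2: C_2 → C_1 maps a triangle to the signed sum of its edges. For instance
  ∂QRS = RS − QS + QR,
  ∂PQU = QU − PU + PQ.
The 21×14 boundary matrix has rank 13 and Smith normal form diag(1,1,1,1,1,1,1,1,1,1,1,1,1).

Now H_k = ker ∂_k / im ∂_{k+1}, so:

  H_0: rank C_0 − rank ∂_1 = 7 − 6 = 1, and the invariant factors of ∂_1 are all 1, so H_0 = Z.

H_0 ≅ Z.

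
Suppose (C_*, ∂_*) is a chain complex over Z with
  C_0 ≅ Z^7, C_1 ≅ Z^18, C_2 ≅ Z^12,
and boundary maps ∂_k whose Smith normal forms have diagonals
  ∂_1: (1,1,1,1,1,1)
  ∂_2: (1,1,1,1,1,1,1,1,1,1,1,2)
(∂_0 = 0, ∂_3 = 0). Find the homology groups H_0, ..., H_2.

H_0 = Z,  H_1 = Z/2,  H_2 = 0.

H_0: b_0 = 7 − 0 − 6 = 1; torsion from ∂_1 factors > 1: none. So H_0 = Z.
H_1: b_1 = 18 − 6 − 12 = 0; torsion from ∂_2 factors > 1: [2]. So H_1 = Z/2.
H_2: b_2 = 12 − 12 − 0 = 0; torsion from ∂_3 factors > 1: none. So H_2 = 0.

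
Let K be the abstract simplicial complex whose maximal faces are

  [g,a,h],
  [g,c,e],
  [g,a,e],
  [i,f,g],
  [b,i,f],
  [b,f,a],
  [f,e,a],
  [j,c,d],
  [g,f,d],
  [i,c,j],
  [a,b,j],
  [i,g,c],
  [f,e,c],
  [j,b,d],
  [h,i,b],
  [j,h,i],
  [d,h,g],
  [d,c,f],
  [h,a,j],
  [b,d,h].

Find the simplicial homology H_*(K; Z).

H_0 ≅ Z,  H_1 ≅ Z ⊕ Z/2,  H_2 = 0.

We work with the vertex ordering a < b < c < d < e < f < g < h < i < j. The simplices of K, each written with vertices in increasing order, are:

  0-simplices (10): a, b, c, d, e, f, g, h, i, j
  1-simplices (30): ab, ae, af, ag, ah, aj, bd, bf, bh, bi, bj, cd, ce, cf, cg, ci, cj, df, dg, dh, dj, ef, eg, fg, fi, gh, gi, hi, hj, ij
  2-simplices (20): abf, abj, aef, aeg, agh, ahj, bdh, bdj, bfi, bhi, cdf, cdj, cef, ceg, cgi, cij, dfg, dgh, fgi, hij

Hence C_0 ≅ Z^10, C_1 ≅ Z^30, C_2 ≅ Z^20.

The boundary map ∂_1: C_1 → C_0 maps an edge to its endpoints' difference, ∂[p,q] = q − p.
The 10×30 boundary matrix has rank 9 and Smith normal form diag(1,1,1,1,1,1,1,1,1).

∂_2: C_2 → C_1 maps a triangle to the signed sum of its edges. For instance
  ∂bdj = dj − bj + bd,
  ∂bfi = fi − bi + bf.
This gives a 30×20 integer matrix of rank 20; reducing to Smith normal form yields diagonal entries (1,1,1,1,1,1,1,1,1,1,1,1,1,1,1,1,1,1,1,2).

From H_k ≅ ker(∂_k) / im(∂_{k+1}) we obtain:

  H_0: rank C_0 − rank ∂_1 = 10 − 9 = 1, and the invariant factors of ∂_1 are all 1, so H_0 ≅ Z.
  H_1: rank ker ∂_1 − rank ∂_2 = (30 − 9) − 20 = 1, and ∂_2 has invariant factor 2 > 1, so H_1 ≅ Z ⊕ Z/2.
  H_2: rank ker ∂_2 − rank ∂_3 = (20 − 20) − 0 = 0, and there is no ∂_3, so H_2 ≅ 0.

(K is a triangulation of the Klein bottle.)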